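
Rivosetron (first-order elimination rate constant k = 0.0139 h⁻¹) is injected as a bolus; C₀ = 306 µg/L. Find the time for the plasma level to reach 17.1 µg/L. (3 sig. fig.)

208 hours

C(t) = C₀ e^(−kt)  ⇒  t = ln(C₀/C) / k
t = ln(306/17.1) / 0.01390 = 2.885 / 0.01390 ≈ 208 hours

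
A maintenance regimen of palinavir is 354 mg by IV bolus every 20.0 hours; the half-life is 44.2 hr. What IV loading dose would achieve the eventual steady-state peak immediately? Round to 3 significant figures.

1310 mg

k = ln 2 / 44.2 = 0.01568 hr⁻¹
Accumulation ratio R = 1 / (1 − e^(−kτ)) = 1 / (1 − e^(−0.01568×20.0)) = 1 / (1 − 0.7308) = 3.714
Loading dose = maintenance dose × R = 354 × 3.714 ≈ 1310 mg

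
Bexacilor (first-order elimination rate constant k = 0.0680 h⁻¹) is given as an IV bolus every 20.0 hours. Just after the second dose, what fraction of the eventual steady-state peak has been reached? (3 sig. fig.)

0.934

f_n = 1 − e^(−nkτ) = 1 − e^(−2 × 0.06800 × 20.0) = 1 − e^(−2.720) = 1 − 0.06587 ≈ 0.934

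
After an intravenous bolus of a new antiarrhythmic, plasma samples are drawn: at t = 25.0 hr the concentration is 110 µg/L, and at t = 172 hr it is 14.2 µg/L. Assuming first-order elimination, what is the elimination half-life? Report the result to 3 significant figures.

49.8 hours

k = ln(C₁/C₂) / (t₂ − t₁) = ln(110/14.2) / (172 − 25.0)
  = 2.047 / 147.0 = 0.01393 hr⁻¹
t½ = ln 2 / k = ln 2 / 0.01393 ≈ 49.8 hours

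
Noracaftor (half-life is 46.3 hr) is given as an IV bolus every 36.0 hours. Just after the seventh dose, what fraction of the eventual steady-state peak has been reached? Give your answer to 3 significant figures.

0.977

k = ln 2 / 46.3 = 0.01497 hr⁻¹
f_n = 1 − e^(−nkτ) = 1 − e^(−7 × 0.01497 × 36.0) = 1 − e^(−3.773) = 1 − 0.02299 ≈ 0.977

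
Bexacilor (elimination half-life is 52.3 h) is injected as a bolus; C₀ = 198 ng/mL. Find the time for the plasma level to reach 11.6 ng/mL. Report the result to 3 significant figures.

214 hours

k = ln 2 / 52.3 = 0.01325 h⁻¹
C(t) = C₀ e^(−kt)  ⇒  t = ln(C₀/C) / k
t = ln(198/11.6) / 0.01325 = 2.837 / 0.01325 ≈ 214 hours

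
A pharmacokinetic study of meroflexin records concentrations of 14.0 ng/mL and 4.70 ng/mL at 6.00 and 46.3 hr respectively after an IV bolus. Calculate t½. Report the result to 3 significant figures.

k = ln(C₁/C₂) / (t₂ − t₁) = ln(14.0/4.70) / (46.3 − 6.00)
  = 1.091 / 40.30 = 0.02708 hr⁻¹
t½ = ln 2 / k = ln 2 / 0.02708 ≈ 25.6 hours

25.6 hours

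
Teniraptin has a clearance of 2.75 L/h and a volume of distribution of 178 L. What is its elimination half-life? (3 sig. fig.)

k = CL / V = 2.75 / 178 = 0.01545 h⁻¹
t½ = ln 2 / k = ln 2 / 0.01545 ≈ 44.9 hours

44.9 hours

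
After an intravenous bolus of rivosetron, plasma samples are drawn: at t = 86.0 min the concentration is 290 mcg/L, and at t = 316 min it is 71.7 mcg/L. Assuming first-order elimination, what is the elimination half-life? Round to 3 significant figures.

114 minutes

k = ln(C₁/C₂) / (t₂ − t₁) = ln(290/71.7) / (316 − 86.0)
  = 1.397 / 230.0 = 0.006076 min⁻¹
t½ = ln 2 / k = ln 2 / 0.006076 ≈ 114 minutes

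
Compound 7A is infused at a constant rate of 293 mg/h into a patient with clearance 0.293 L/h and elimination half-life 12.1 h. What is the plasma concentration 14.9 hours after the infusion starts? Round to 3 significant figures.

574 µg/mL

Css = rate / CL = 293 / 0.293 = 1000 µg/mL
k = ln 2 / 12.1 = 0.05728 h⁻¹
C(t) = Css (1 − e^(−kt)) = 1000 × (1 − e^(−0.8535)) = 1000 × 0.5741 ≈ 574 µg/mL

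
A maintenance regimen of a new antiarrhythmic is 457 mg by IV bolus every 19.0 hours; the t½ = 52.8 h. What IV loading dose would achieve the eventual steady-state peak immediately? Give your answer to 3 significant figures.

k = ln 2 / 52.8 = 0.01313 h⁻¹
Accumulation ratio R = 1 / (1 − e^(−kτ)) = 1 / (1 − e^(−0.01313×19.0)) = 1 / (1 − 0.7792) = 4.530
Loading dose = maintenance dose × R = 457 × 4.530 ≈ 2070 mg

2070 mg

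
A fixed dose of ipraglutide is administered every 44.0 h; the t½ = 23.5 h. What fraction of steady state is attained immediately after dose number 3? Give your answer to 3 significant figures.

k = ln 2 / 23.5 = 0.02950 h⁻¹
f_n = 1 − e^(−nkτ) = 1 − e^(−3 × 0.02950 × 44.0) = 1 − e^(−3.893) = 1 − 0.02038 ≈ 0.980

0.980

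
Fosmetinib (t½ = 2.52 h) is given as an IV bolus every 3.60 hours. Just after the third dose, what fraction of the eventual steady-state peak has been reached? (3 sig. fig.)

k = ln 2 / 2.52 = 0.2751 h⁻¹
f_n = 1 − e^(−nkτ) = 1 − e^(−3 × 0.2751 × 3.60) = 1 − e^(−2.971) = 1 − 0.05127 ≈ 0.949

0.949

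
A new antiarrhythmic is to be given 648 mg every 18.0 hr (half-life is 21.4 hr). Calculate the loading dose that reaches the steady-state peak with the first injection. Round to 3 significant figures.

k = ln 2 / 21.4 = 0.03239 hr⁻¹
Accumulation ratio R = 1 / (1 − e^(−kτ)) = 1 / (1 − e^(−0.03239×18.0)) = 1 / (1 − 0.5582) = 2.264
Loading dose = maintenance dose × R = 648 × 2.264 ≈ 1470 mg

1470 mg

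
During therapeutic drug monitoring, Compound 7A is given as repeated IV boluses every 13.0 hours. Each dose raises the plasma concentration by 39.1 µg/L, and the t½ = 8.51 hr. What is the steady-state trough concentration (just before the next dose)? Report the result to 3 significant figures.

20.8 µg/L

k = ln 2 / 8.51 = 0.08145 hr⁻¹
Fraction remaining after one interval: e^(−kτ) = e^(−0.08145 × 13.0) = 0.3469
R = 1 / (1 − 0.3469) = 1.531
Css,max = 39.1 × 1.531 = 59.86 µg/L
Css,min = Css,max × e^(−kτ) = 59.86 × 0.3469 ≈ 20.8 µg/L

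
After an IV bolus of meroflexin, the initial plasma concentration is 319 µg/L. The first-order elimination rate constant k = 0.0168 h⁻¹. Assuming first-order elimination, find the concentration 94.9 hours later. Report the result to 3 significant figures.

C(t) = C₀ e^(−kt) = 319 × e^(−0.01680 × 94.9) = 319 × e^(−1.594) = 319 × 0.2030 ≈ 64.8 µg/L

64.8 µg/L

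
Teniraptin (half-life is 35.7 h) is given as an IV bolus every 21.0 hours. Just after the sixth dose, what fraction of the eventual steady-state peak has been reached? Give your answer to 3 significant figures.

0.913

k = ln 2 / 35.7 = 0.01942 h⁻¹
f_n = 1 − e^(−nkτ) = 1 − e^(−6 × 0.01942 × 21.0) = 1 − e^(−2.446) = 1 − 0.08660 ≈ 0.913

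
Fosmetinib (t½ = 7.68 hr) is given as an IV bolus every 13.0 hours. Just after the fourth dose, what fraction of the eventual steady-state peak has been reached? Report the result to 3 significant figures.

k = ln 2 / 7.68 = 0.09025 hr⁻¹
f_n = 1 − e^(−nkτ) = 1 − e^(−4 × 0.09025 × 13.0) = 1 − e^(−4.693) = 1 − 0.009157 ≈ 0.991

0.991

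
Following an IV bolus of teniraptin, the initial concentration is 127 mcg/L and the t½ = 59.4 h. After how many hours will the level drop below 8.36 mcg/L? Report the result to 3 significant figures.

k = ln 2 / 59.4 = 0.01167 h⁻¹
C(t) = C₀ e^(−kt)  ⇒  t = ln(C₀/C) / k
t = ln(127/8.36) / 0.01167 = 2.721 / 0.01167 ≈ 233 hours

233 hours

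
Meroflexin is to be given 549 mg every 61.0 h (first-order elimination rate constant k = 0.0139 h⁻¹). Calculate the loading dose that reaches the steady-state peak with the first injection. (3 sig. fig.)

Accumulation ratio R = 1 / (1 − e^(−kτ)) = 1 / (1 − e^(−0.01390×61.0)) = 1 / (1 − 0.4283) = 1.749
Loading dose = maintenance dose × R = 549 × 1.749 ≈ 960 mg

960 mg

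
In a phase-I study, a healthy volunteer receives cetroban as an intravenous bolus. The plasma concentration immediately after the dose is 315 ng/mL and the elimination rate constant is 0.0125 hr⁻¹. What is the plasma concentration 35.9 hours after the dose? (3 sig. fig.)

201 ng/mL

C(t) = C₀ e^(−kt) = 315 × e^(−0.01250 × 35.9) = 315 × e^(−0.4487) = 315 × 0.6384 ≈ 201 ng/mL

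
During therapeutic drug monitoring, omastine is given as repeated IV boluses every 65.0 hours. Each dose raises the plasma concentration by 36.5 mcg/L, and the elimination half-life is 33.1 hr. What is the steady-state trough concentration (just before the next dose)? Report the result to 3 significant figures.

12.6 mcg/L

k = ln 2 / 33.1 = 0.02094 hr⁻¹
Fraction remaining after one interval: e^(−kτ) = e^(−0.02094 × 65.0) = 0.2564
R = 1 / (1 − 0.2564) = 1.345
Css,max = 36.5 × 1.345 = 49.08 mcg/L
Css,min = Css,max × e^(−kτ) = 49.08 × 0.2564 ≈ 12.6 mcg/L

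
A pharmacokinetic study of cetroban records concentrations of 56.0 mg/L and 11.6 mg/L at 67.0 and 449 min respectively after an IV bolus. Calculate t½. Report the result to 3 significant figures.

k = ln(C₁/C₂) / (t₂ − t₁) = ln(56.0/11.6) / (449 − 67.0)
  = 1.574 / 382.0 = 0.004121 min⁻¹
t½ = ln 2 / k = ln 2 / 0.004121 ≈ 168 minutes

168 minutes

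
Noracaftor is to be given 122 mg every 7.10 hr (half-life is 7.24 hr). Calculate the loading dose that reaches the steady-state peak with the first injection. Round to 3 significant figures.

247 mg

k = ln 2 / 7.24 = 0.09574 hr⁻¹
Accumulation ratio R = 1 / (1 − e^(−kτ)) = 1 / (1 − e^(−0.09574×7.10)) = 1 / (1 − 0.5067) = 2.027
Loading dose = maintenance dose × R = 122 × 2.027 ≈ 247 mg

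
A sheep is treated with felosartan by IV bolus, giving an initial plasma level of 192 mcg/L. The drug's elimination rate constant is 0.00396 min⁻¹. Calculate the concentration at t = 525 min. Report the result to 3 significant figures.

C(t) = C₀ e^(−kt) = 192 × e^(−0.003960 × 525) = 192 × e^(−2.079) = 192 × 0.1251 ≈ 24.0 mcg/L

24.0 mcg/L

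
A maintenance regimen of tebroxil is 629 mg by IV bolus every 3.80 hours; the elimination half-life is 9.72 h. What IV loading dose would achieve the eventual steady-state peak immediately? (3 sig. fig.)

k = ln 2 / 9.72 = 0.07131 h⁻¹
Accumulation ratio R = 1 / (1 − e^(−kτ)) = 1 / (1 − e^(−0.07131×3.80)) = 1 / (1 − 0.7626) = 4.213
Loading dose = maintenance dose × R = 629 × 4.213 ≈ 2650 mg

2650 mg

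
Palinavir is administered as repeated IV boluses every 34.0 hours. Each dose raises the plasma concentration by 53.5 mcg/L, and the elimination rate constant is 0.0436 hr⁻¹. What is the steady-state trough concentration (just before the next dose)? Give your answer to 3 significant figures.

15.7 mcg/L

Fraction remaining after one interval: e^(−kτ) = e^(−0.04360 × 34.0) = 0.2271
R = 1 / (1 − 0.2271) = 1.294
Css,max = 53.5 × 1.294 = 69.22 mcg/L
Css,min = Css,max × e^(−kτ) = 69.22 × 0.2271 ≈ 15.7 mcg/L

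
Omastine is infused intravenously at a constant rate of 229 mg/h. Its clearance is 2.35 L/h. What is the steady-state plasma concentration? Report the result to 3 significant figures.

Css = infusion rate / CL = 229 / 2.35 ≈ 97.4 µg/mL

97.4 µg/mL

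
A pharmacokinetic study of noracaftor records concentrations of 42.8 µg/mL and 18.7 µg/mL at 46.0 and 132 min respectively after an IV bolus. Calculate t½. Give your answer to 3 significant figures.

72.0 minutes

k = ln(C₁/C₂) / (t₂ − t₁) = ln(42.8/18.7) / (132 − 46.0)
  = 0.8280 / 86.00 = 0.009628 min⁻¹
t½ = ln 2 / k = ln 2 / 0.009628 ≈ 72.0 minutes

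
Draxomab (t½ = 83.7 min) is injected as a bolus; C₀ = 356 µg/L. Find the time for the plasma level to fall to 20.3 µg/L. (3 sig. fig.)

k = ln 2 / 83.7 = 0.008281 min⁻¹
C(t) = C₀ e^(−kt)  ⇒  t = ln(C₀/C) / k
t = ln(356/20.3) / 0.008281 = 2.864 / 0.008281 ≈ 346 minutes

346 minutes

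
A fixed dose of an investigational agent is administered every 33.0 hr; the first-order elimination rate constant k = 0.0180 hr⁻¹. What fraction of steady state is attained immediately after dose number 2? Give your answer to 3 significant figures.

f_n = 1 − e^(−nkτ) = 1 − e^(−2 × 0.01800 × 33.0) = 1 − e^(−1.188) = 1 − 0.3048 ≈ 0.695

0.695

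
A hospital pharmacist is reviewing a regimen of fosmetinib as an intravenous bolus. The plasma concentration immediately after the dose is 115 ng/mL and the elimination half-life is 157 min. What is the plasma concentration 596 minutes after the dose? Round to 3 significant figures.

8.28 ng/mL

k = ln 2 / 157 = 0.004415 min⁻¹
C(t) = C₀ e^(−kt) = 115 × e^(−0.004415 × 596) = 115 × e^(−2.631) = 115 × 0.07198 ≈ 8.28 ng/mL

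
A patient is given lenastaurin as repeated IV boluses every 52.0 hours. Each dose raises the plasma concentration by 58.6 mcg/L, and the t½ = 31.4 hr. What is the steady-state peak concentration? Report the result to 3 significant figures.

k = ln 2 / 31.4 = 0.02207 hr⁻¹
Fraction remaining after one interval: e^(−kτ) = e^(−0.02207 × 52.0) = 0.3173
R = 1 / (1 − 0.3173) = 1.465
Css,max = 58.6 × 1.465 ≈ 85.8 mcg/L

85.8 mcg/L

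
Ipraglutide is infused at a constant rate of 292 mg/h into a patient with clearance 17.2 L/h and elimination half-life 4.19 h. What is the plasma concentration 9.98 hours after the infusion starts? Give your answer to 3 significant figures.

Css = rate / CL = 292 / 17.2 = 16.98 µg/mL
k = ln 2 / 4.19 = 0.1654 h⁻¹
C(t) = Css (1 − e^(−kt)) = 16.98 × (1 − e^(−1.651)) = 16.98 × 0.8081 ≈ 13.7 µg/mL

13.7 µg/mL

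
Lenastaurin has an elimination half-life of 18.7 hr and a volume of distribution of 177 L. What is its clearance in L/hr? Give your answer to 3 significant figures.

k = ln 2 / t½ = ln 2 / 18.7 = 0.03707 hr⁻¹
CL = k · V = 0.03707 × 177 ≈ 6.56 L/hr

6.56 L/hr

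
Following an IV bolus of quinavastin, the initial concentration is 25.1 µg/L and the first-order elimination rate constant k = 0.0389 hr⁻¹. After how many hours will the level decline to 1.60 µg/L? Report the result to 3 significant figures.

C(t) = C₀ e^(−kt)  ⇒  t = ln(C₀/C) / k
t = ln(25.1/1.60) / 0.03890 = 2.753 / 0.03890 ≈ 70.8 hours

70.8 hours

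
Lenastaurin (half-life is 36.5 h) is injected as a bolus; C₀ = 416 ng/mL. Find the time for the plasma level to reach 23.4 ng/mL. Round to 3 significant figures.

k = ln 2 / 36.5 = 0.01899 h⁻¹
C(t) = C₀ e^(−kt)  ⇒  t = ln(C₀/C) / k
t = ln(416/23.4) / 0.01899 = 2.878 / 0.01899 ≈ 152 hours

152 hours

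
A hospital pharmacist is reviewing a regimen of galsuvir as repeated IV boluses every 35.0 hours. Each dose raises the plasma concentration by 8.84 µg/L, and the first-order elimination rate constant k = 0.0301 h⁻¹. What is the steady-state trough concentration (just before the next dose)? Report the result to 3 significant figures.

4.73 µg/L

Fraction remaining after one interval: e^(−kτ) = e^(−0.03010 × 35.0) = 0.3487
R = 1 / (1 − 0.3487) = 1.535
Css,max = 8.84 × 1.535 = 13.57 µg/L
Css,min = Css,max × e^(−kτ) = 13.57 × 0.3487 ≈ 4.73 µg/L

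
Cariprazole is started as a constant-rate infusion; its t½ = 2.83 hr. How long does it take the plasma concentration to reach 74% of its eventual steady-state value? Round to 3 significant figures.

k = ln 2 / 2.83 = 0.2449 hr⁻¹
f = 1 − e^(−kt)  ⇒  t = −ln(1 − f) / k
t = −ln(1 − 0.74) / 0.2449 = 1.347 / 0.2449 ≈ 5.50 hours

5.50 hours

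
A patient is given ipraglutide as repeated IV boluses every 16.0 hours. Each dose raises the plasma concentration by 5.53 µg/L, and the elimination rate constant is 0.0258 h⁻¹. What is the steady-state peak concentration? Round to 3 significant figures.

16.4 µg/L

Fraction remaining after one interval: e^(−kτ) = e^(−0.02580 × 16.0) = 0.6618
R = 1 / (1 − 0.6618) = 2.957
Css,max = 5.53 × 2.957 ≈ 16.4 µg/L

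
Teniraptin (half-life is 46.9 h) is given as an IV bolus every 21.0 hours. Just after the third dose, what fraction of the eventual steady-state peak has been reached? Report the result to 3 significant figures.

k = ln 2 / 46.9 = 0.01478 h⁻¹
f_n = 1 − e^(−nkτ) = 1 − e^(−3 × 0.01478 × 21.0) = 1 − e^(−0.9311) = 1 − 0.3941 ≈ 0.606

0.606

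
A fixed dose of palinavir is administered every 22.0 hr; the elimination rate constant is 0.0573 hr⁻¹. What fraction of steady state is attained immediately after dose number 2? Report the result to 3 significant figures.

0.920

f_n = 1 − e^(−nkτ) = 1 − e^(−2 × 0.05730 × 22.0) = 1 − e^(−2.521) = 1 − 0.08036 ≈ 0.920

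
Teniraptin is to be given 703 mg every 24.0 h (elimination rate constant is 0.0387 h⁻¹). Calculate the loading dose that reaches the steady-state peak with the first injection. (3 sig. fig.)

1160 mg

Accumulation ratio R = 1 / (1 − e^(−kτ)) = 1 / (1 − e^(−0.03870×24.0)) = 1 / (1 − 0.3950) = 1.653
Loading dose = maintenance dose × R = 703 × 1.653 ≈ 1160 mg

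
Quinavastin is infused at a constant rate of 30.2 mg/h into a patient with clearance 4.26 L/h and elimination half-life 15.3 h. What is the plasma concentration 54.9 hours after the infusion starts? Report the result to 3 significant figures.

Css = rate / CL = 30.2 / 4.26 = 7.089 µg/mL
k = ln 2 / 15.3 = 0.04530 h⁻¹
C(t) = Css (1 − e^(−kt)) = 7.089 × (1 − e^(−2.487)) = 7.089 × 0.9169 ≈ 6.50 µg/mL

6.50 µg/mL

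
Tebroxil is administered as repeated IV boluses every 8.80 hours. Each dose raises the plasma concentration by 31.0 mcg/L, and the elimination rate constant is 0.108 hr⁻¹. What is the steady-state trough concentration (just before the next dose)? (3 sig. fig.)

Fraction remaining after one interval: e^(−kτ) = e^(−0.1080 × 8.80) = 0.3866
R = 1 / (1 − 0.3866) = 1.630
Css,max = 31.0 × 1.630 = 50.54 mcg/L
Css,min = Css,max × e^(−kτ) = 50.54 × 0.3866 ≈ 19.5 mcg/L

19.5 mcg/L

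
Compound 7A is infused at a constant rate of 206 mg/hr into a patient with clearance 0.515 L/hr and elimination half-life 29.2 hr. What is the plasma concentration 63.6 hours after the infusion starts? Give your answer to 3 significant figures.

312 µg/mL

Css = rate / CL = 206 / 0.515 = 400.0 µg/mL
k = ln 2 / 29.2 = 0.02374 hr⁻¹
C(t) = Css (1 − e^(−kt)) = 400.0 × (1 − e^(−1.510)) = 400.0 × 0.7790 ≈ 312 µg/mL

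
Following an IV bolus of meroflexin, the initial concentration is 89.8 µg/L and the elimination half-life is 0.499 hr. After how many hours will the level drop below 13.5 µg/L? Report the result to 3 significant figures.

1.36 hours

k = ln 2 / 0.499 = 1.389 hr⁻¹
C(t) = C₀ e^(−kt)  ⇒  t = ln(C₀/C) / k
t = ln(89.8/13.5) / 1.389 = 1.895 / 1.389 ≈ 1.36 hours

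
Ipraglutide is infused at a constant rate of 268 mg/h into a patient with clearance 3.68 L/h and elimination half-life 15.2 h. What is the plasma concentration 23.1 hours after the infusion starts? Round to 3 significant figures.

Css = rate / CL = 268 / 3.68 = 72.83 µg/mL
k = ln 2 / 15.2 = 0.04560 h⁻¹
C(t) = Css (1 − e^(−kt)) = 72.83 × (1 − e^(−1.053)) = 72.83 × 0.6513 ≈ 47.4 µg/mL

47.4 µg/mL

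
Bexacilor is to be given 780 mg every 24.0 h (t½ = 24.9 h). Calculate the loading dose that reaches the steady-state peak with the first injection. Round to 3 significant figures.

1600 mg

k = ln 2 / 24.9 = 0.02784 h⁻¹
Accumulation ratio R = 1 / (1 − e^(−kτ)) = 1 / (1 − e^(−0.02784×24.0)) = 1 / (1 − 0.5127) = 2.052
Loading dose = maintenance dose × R = 780 × 2.052 ≈ 1600 mg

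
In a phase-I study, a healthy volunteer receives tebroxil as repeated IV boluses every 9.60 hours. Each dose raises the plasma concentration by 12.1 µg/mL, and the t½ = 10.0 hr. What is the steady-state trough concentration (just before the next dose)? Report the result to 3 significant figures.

12.8 µg/mL

k = ln 2 / 10.0 = 0.06931 hr⁻¹
Fraction remaining after one interval: e^(−kτ) = e^(−0.06931 × 9.60) = 0.5141
R = 1 / (1 − 0.5141) = 2.058
Css,max = 12.1 × 2.058 = 24.90 µg/mL
Css,min = Css,max × e^(−kτ) = 24.90 × 0.5141 ≈ 12.8 µg/mL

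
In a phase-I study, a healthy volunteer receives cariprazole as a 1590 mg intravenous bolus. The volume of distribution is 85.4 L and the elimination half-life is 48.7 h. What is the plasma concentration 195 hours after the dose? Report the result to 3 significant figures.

1.16 µg/mL

C₀ = dose / V = 1590 / 85.4 = 18.62 µg/mL
k = ln 2 / 48.7 = 0.01423 h⁻¹
C(t) = C₀ e^(−kt) = 18.62 × e^(−0.01423 × 195) = 18.62 × e^(−2.775) = 18.62 × 0.06232 ≈ 1.16 µg/mL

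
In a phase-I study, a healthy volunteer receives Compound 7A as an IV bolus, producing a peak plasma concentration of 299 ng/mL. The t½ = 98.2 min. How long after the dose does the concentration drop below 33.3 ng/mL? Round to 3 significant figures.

k = ln 2 / 98.2 = 0.007059 min⁻¹
C(t) = C₀ e^(−kt)  ⇒  t = ln(C₀/C) / k
t = ln(299/33.3) / 0.007059 = 2.195 / 0.007059 ≈ 311 minutes

311 minutes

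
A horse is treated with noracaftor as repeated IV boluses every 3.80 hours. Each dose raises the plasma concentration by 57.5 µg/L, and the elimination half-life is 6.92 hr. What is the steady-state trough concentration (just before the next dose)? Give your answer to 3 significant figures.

k = ln 2 / 6.92 = 0.1002 hr⁻¹
Fraction remaining after one interval: e^(−kτ) = e^(−0.1002 × 3.80) = 0.6834
R = 1 / (1 − 0.6834) = 3.159
Css,max = 57.5 × 3.159 = 181.6 µg/L
Css,min = Css,max × e^(−kτ) = 181.6 × 0.6834 ≈ 124 µg/L

124 µg/L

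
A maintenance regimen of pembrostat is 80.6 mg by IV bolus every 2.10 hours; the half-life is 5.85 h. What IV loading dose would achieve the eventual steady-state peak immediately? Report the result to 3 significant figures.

366 mg

k = ln 2 / 5.85 = 0.1185 h⁻¹
Accumulation ratio R = 1 / (1 − e^(−kτ)) = 1 / (1 − e^(−0.1185×2.10)) = 1 / (1 − 0.7797) = 4.540
Loading dose = maintenance dose × R = 80.6 × 4.540 ≈ 366 mg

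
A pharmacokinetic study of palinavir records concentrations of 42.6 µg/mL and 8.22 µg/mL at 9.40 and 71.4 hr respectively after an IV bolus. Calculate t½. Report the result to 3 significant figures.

26.1 hours

k = ln(C₁/C₂) / (t₂ − t₁) = ln(42.6/8.22) / (71.4 − 9.40)
  = 1.645 / 62.00 = 0.02654 hr⁻¹
t½ = ln 2 / k = ln 2 / 0.02654 ≈ 26.1 hours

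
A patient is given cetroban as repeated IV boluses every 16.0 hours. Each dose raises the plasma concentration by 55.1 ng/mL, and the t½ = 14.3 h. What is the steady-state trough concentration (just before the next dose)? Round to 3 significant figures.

47.0 ng/mL

k = ln 2 / 14.3 = 0.04847 h⁻¹
Fraction remaining after one interval: e^(−kτ) = e^(−0.04847 × 16.0) = 0.4605
R = 1 / (1 − 0.4605) = 1.853
Css,max = 55.1 × 1.853 = 102.1 ng/mL
Css,min = Css,max × e^(−kτ) = 102.1 × 0.4605 ≈ 47.0 ng/mL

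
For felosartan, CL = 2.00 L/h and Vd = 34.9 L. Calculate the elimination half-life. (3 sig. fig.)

k = CL / V = 2.00 / 34.9 = 0.05731 h⁻¹
t½ = ln 2 / k = ln 2 / 0.05731 ≈ 12.1 hours

12.1 hours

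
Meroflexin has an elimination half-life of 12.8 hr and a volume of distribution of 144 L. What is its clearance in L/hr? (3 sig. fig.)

k = ln 2 / t½ = ln 2 / 12.8 = 0.05415 hr⁻¹
CL = k · V = 0.05415 × 144 ≈ 7.80 L/hr

7.80 L/hr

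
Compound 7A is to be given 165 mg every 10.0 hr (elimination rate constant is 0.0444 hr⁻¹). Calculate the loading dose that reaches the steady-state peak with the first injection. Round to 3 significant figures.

Accumulation ratio R = 1 / (1 − e^(−kτ)) = 1 / (1 − e^(−0.04440×10.0)) = 1 / (1 − 0.6415) = 2.789
Loading dose = maintenance dose × R = 165 × 2.789 ≈ 460 mg

460 mg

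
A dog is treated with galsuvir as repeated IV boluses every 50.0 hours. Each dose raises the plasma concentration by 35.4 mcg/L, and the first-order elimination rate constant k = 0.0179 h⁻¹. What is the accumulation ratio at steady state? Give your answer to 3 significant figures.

1.69

Fraction remaining after one interval: e^(−kτ) = e^(−0.01790 × 50.0) = 0.4086
R = 1 / (1 − 0.4086) = 1 / 0.5914 ≈ 1.69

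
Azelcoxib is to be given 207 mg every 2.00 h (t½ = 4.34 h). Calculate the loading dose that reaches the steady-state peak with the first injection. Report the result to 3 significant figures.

k = ln 2 / 4.34 = 0.1597 h⁻¹
Accumulation ratio R = 1 / (1 − e^(−kτ)) = 1 / (1 − e^(−0.1597×2.00)) = 1 / (1 − 0.7266) = 3.657
Loading dose = maintenance dose × R = 207 × 3.657 ≈ 757 mg

757 mg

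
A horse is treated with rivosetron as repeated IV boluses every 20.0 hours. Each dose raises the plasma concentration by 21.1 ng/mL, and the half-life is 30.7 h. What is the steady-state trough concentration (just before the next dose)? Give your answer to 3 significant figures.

k = ln 2 / 30.7 = 0.02258 h⁻¹
Fraction remaining after one interval: e^(−kτ) = e^(−0.02258 × 20.0) = 0.6366
R = 1 / (1 − 0.6366) = 2.752
Css,max = 21.1 × 2.752 = 58.07 ng/mL
Css,min = Css,max × e^(−kτ) = 58.07 × 0.6366 ≈ 37.0 ng/mL

37.0 ng/mL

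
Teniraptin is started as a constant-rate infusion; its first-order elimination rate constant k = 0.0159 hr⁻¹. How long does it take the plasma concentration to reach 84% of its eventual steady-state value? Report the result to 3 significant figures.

f = 1 − e^(−kt)  ⇒  t = −ln(1 − f) / k
t = −ln(1 − 0.84) / 0.01590 = 1.833 / 0.01590 ≈ 115 hours

115 hours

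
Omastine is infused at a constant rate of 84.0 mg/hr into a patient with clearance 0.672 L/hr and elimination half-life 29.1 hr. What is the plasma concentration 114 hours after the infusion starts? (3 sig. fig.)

117 mg/L

Css = rate / CL = 84.0 / 0.672 = 125.0 mg/L
k = ln 2 / 29.1 = 0.02382 hr⁻¹
C(t) = Css (1 − e^(−kt)) = 125.0 × (1 − e^(−2.715)) = 125.0 × 0.9338 ≈ 117 mg/L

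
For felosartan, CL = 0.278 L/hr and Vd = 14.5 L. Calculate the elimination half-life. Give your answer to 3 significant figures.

k = CL / V = 0.278 / 14.5 = 0.01917 hr⁻¹
t½ = ln 2 / k = ln 2 / 0.01917 ≈ 36.2 hours

36.2 hours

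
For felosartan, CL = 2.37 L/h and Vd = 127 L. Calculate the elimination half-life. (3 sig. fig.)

37.1 hours

k = CL / V = 2.37 / 127 = 0.01866 h⁻¹
t½ = ln 2 / k = ln 2 / 0.01866 ≈ 37.1 hours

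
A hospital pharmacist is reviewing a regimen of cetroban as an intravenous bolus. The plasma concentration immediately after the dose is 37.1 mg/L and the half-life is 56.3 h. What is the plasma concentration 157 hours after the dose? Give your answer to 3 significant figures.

5.37 mg/L

k = ln 2 / 56.3 = 0.01231 h⁻¹
C(t) = C₀ e^(−kt) = 37.1 × e^(−0.01231 × 157) = 37.1 × e^(−1.933) = 37.1 × 0.1447 ≈ 5.37 mg/L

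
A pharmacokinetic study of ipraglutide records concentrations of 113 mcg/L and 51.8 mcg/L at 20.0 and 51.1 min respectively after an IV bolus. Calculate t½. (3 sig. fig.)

27.6 minutes

k = ln(C₁/C₂) / (t₂ − t₁) = ln(113/51.8) / (51.1 − 20.0)
  = 0.7800 / 31.10 = 0.02508 min⁻¹
t½ = ln 2 / k = ln 2 / 0.02508 ≈ 27.6 minutes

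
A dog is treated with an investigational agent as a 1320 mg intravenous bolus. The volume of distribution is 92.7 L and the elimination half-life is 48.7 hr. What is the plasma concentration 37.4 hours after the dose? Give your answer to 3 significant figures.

C₀ = dose / V = 1320 / 92.7 = 14.24 µg/mL
k = ln 2 / 48.7 = 0.01423 hr⁻¹
C(t) = C₀ e^(−kt) = 14.24 × e^(−0.01423 × 37.4) = 14.24 × e^(−0.5323) = 14.24 × 0.5872 ≈ 8.36 µg/mL

8.36 µg/mL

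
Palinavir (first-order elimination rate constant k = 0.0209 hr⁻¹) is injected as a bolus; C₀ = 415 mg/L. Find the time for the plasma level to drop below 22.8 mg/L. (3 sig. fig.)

C(t) = C₀ e^(−kt)  ⇒  t = ln(C₀/C) / k
t = ln(415/22.8) / 0.02090 = 2.902 / 0.02090 ≈ 139 hours

139 hours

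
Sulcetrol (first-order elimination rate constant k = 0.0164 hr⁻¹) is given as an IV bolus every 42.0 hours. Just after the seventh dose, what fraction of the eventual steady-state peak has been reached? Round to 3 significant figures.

0.992

f_n = 1 − e^(−nkτ) = 1 − e^(−7 × 0.01640 × 42.0) = 1 − e^(−4.822) = 1 − 0.008054 ≈ 0.992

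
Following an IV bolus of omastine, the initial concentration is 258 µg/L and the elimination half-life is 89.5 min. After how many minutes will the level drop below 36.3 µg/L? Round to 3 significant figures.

253 minutes

k = ln 2 / 89.5 = 0.007745 min⁻¹
C(t) = C₀ e^(−kt)  ⇒  t = ln(C₀/C) / k
t = ln(258/36.3) / 0.007745 = 1.961 / 0.007745 ≈ 253 minutes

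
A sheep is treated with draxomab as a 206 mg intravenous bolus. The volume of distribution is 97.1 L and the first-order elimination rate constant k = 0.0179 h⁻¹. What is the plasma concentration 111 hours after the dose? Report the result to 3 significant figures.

C₀ = dose / V = 206 / 97.1 = 2.122 mg/L
C(t) = C₀ e^(−kt) = 2.122 × e^(−0.01790 × 111) = 2.122 × e^(−1.987) = 2.122 × 0.1371 ≈ 0.291 mg/L

0.291 mg/L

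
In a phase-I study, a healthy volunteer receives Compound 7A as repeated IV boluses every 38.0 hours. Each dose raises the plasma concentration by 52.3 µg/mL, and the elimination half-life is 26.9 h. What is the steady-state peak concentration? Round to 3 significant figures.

k = ln 2 / 26.9 = 0.02577 h⁻¹
Fraction remaining after one interval: e^(−kτ) = e^(−0.02577 × 38.0) = 0.3756
R = 1 / (1 − 0.3756) = 1.602
Css,max = 52.3 × 1.602 ≈ 83.8 µg/mL

83.8 µg/mL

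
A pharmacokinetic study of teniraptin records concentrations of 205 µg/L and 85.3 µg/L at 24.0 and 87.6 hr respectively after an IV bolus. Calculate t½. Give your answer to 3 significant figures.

k = ln(C₁/C₂) / (t₂ − t₁) = ln(205/85.3) / (87.6 − 24.0)
  = 0.8768 / 63.60 = 0.01379 hr⁻¹
t½ = ln 2 / k = ln 2 / 0.01379 ≈ 50.3 hours

50.3 hours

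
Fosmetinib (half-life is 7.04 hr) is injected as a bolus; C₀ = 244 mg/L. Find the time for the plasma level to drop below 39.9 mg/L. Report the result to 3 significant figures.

18.4 hours

k = ln 2 / 7.04 = 0.09846 hr⁻¹
C(t) = C₀ e^(−kt)  ⇒  t = ln(C₀/C) / k
t = ln(244/39.9) / 0.09846 = 1.811 / 0.09846 ≈ 18.4 hours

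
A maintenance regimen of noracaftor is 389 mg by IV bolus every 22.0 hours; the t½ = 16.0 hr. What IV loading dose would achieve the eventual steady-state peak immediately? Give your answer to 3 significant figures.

k = ln 2 / 16.0 = 0.04332 hr⁻¹
Accumulation ratio R = 1 / (1 − e^(−kτ)) = 1 / (1 − e^(−0.04332×22.0)) = 1 / (1 − 0.3856) = 1.627
Loading dose = maintenance dose × R = 389 × 1.627 ≈ 633 mg

633 mg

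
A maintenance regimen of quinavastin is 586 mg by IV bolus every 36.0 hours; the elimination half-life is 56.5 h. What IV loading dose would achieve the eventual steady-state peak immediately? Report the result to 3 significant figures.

k = ln 2 / 56.5 = 0.01227 h⁻¹
Accumulation ratio R = 1 / (1 − e^(−kτ)) = 1 / (1 − e^(−0.01227×36.0)) = 1 / (1 − 0.6430) = 2.801
Loading dose = maintenance dose × R = 586 × 2.801 ≈ 1640 mg

1640 mg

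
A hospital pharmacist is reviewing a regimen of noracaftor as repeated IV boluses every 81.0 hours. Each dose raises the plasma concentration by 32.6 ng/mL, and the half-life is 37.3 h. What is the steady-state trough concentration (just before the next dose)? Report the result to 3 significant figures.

k = ln 2 / 37.3 = 0.01858 h⁻¹
Fraction remaining after one interval: e^(−kτ) = e^(−0.01858 × 81.0) = 0.2220
R = 1 / (1 − 0.2220) = 1.285
Css,max = 32.6 × 1.285 = 41.90 ng/mL
Css,min = Css,max × e^(−kτ) = 41.90 × 0.2220 ≈ 9.30 ng/mL

9.30 ng/mL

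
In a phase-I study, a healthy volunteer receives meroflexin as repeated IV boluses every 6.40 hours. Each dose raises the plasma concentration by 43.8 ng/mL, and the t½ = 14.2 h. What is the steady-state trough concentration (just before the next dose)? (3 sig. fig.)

k = ln 2 / 14.2 = 0.04881 h⁻¹
Fraction remaining after one interval: e^(−kτ) = e^(−0.04881 × 6.40) = 0.7317
R = 1 / (1 − 0.7317) = 3.727
Css,max = 43.8 × 3.727 = 163.2 ng/mL
Css,min = Css,max × e^(−kτ) = 163.2 × 0.7317 ≈ 119 ng/mL

119 ng/mL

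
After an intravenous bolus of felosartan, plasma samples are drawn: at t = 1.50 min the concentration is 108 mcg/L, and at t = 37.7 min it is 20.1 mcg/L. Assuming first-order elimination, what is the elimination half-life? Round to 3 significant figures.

14.9 minutes

k = ln(C₁/C₂) / (t₂ − t₁) = ln(108/20.1) / (37.7 − 1.50)
  = 1.681 / 36.20 = 0.04645 min⁻¹
t½ = ln 2 / k = ln 2 / 0.04645 ≈ 14.9 minutes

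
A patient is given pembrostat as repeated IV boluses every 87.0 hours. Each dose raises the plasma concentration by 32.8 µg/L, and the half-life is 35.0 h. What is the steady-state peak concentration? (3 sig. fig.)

39.9 µg/L

k = ln 2 / 35.0 = 0.01980 h⁻¹
Fraction remaining after one interval: e^(−kτ) = e^(−0.01980 × 87.0) = 0.1785
R = 1 / (1 − 0.1785) = 1.217
Css,max = 32.8 × 1.217 ≈ 39.9 µg/L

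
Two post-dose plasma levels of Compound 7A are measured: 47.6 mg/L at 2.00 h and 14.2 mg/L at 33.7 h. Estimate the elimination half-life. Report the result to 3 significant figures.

k = ln(C₁/C₂) / (t₂ − t₁) = ln(47.6/14.2) / (33.7 − 2.00)
  = 1.210 / 31.70 = 0.03816 h⁻¹
t½ = ln 2 / k = ln 2 / 0.03816 ≈ 18.2 hours

18.2 hours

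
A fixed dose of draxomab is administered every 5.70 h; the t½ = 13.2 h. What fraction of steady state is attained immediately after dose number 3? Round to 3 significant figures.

k = ln 2 / 13.2 = 0.05251 h⁻¹
f_n = 1 − e^(−nkτ) = 1 − e^(−3 × 0.05251 × 5.70) = 1 − e^(−0.8979) = 1 − 0.4074 ≈ 0.593

0.593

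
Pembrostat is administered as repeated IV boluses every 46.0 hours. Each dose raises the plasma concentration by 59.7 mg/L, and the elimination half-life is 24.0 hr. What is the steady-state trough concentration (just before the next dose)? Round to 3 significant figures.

21.5 mg/L

k = ln 2 / 24.0 = 0.02888 hr⁻¹
Fraction remaining after one interval: e^(−kτ) = e^(−0.02888 × 46.0) = 0.2649
R = 1 / (1 − 0.2649) = 1.360
Css,max = 59.7 × 1.360 = 81.21 mg/L
Css,min = Css,max × e^(−kτ) = 81.21 × 0.2649 ≈ 21.5 mg/L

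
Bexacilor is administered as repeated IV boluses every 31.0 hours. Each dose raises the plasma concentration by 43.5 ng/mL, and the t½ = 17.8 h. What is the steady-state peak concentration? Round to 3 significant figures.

k = ln 2 / 17.8 = 0.03894 h⁻¹
Fraction remaining after one interval: e^(−kτ) = e^(−0.03894 × 31.0) = 0.2990
R = 1 / (1 − 0.2990) = 1.427
Css,max = 43.5 × 1.427 ≈ 62.1 ng/mL

62.1 ng/mL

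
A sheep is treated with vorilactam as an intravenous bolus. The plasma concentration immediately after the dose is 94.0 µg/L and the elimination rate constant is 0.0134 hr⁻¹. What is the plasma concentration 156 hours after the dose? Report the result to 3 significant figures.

C(t) = C₀ e^(−kt) = 94.0 × e^(−0.01340 × 156) = 94.0 × e^(−2.090) = 94.0 × 0.1236 ≈ 11.6 µg/L

11.6 µg/L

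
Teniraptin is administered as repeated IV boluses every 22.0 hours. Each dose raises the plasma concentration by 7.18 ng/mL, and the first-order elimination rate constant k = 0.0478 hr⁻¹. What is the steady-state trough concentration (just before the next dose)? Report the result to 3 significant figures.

3.86 ng/mL

Fraction remaining after one interval: e^(−kτ) = e^(−0.04780 × 22.0) = 0.3494
R = 1 / (1 − 0.3494) = 1.537
Css,max = 7.18 × 1.537 = 11.04 ng/mL
Css,min = Css,max × e^(−kτ) = 11.04 × 0.3494 ≈ 3.86 ng/mL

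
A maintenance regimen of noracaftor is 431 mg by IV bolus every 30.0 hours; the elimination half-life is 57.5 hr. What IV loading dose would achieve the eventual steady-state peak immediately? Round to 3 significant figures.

k = ln 2 / 57.5 = 0.01205 hr⁻¹
Accumulation ratio R = 1 / (1 − e^(−kτ)) = 1 / (1 − e^(−0.01205×30.0)) = 1 / (1 − 0.6965) = 3.295
Loading dose = maintenance dose × R = 431 × 3.295 ≈ 1420 mg

1420 mg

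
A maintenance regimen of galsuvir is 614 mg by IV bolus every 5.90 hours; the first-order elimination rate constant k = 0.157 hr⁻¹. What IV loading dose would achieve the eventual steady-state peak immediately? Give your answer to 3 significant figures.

1020 mg

Accumulation ratio R = 1 / (1 − e^(−kτ)) = 1 / (1 − e^(−0.1570×5.90)) = 1 / (1 − 0.3960) = 1.656
Loading dose = maintenance dose × R = 614 × 1.656 ≈ 1020 mg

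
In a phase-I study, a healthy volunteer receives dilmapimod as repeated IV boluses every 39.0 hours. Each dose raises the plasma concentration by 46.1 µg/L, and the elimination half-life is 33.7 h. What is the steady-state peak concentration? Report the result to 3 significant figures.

k = ln 2 / 33.7 = 0.02057 h⁻¹
Fraction remaining after one interval: e^(−kτ) = e^(−0.02057 × 39.0) = 0.4484
R = 1 / (1 − 0.4484) = 1.813
Css,max = 46.1 × 1.813 ≈ 83.6 µg/L

83.6 µg/L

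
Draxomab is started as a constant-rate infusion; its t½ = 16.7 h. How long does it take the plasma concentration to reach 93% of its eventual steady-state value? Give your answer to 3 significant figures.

k = ln 2 / 16.7 = 0.04151 h⁻¹
f = 1 − e^(−kt)  ⇒  t = −ln(1 − f) / k
t = −ln(1 − 0.93) / 0.04151 = 2.659 / 0.04151 ≈ 64.1 hours

64.1 hours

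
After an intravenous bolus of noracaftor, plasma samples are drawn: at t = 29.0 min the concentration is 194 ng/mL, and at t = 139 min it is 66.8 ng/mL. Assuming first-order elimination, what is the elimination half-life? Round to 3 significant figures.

71.5 minutes

k = ln(C₁/C₂) / (t₂ − t₁) = ln(194/66.8) / (139 − 29.0)
  = 1.066 / 110.0 = 0.009692 min⁻¹
t½ = ln 2 / k = ln 2 / 0.009692 ≈ 71.5 minutes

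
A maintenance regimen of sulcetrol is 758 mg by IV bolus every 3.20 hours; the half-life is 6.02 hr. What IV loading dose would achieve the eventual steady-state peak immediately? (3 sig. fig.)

k = ln 2 / 6.02 = 0.1151 hr⁻¹
Accumulation ratio R = 1 / (1 − e^(−kτ)) = 1 / (1 − e^(−0.1151×3.20)) = 1 / (1 − 0.6918) = 3.245
Loading dose = maintenance dose × R = 758 × 3.245 ≈ 2460 mg

2460 mg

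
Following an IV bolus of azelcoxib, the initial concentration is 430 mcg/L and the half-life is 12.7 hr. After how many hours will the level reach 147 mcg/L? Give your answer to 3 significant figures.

k = ln 2 / 12.7 = 0.05458 hr⁻¹
C(t) = C₀ e^(−kt)  ⇒  t = ln(C₀/C) / k
t = ln(430/147) / 0.05458 = 1.073 / 0.05458 ≈ 19.7 hours

19.7 hours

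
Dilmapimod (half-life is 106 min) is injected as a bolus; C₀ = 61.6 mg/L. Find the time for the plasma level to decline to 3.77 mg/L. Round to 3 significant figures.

k = ln 2 / 106 = 0.006539 min⁻¹
C(t) = C₀ e^(−kt)  ⇒  t = ln(C₀/C) / k
t = ln(61.6/3.77) / 0.006539 = 2.794 / 0.006539 ≈ 427 minutes

427 minutes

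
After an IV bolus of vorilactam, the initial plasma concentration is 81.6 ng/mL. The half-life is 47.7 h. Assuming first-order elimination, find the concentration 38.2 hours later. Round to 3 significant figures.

46.8 ng/mL

k = ln 2 / 47.7 = 0.01453 h⁻¹
38.2 h is 0.8008 half-lives, so C = 81.6 × (1/2)^0.8008 = 81.6 × 0.5740 ≈ 46.8 ng/mL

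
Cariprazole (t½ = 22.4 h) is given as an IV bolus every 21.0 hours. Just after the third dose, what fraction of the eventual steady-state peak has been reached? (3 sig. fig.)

k = ln 2 / 22.4 = 0.03094 h⁻¹
f_n = 1 − e^(−nkτ) = 1 − e^(−3 × 0.03094 × 21.0) = 1 − e^(−1.949) = 1 − 0.1423 ≈ 0.858

0.858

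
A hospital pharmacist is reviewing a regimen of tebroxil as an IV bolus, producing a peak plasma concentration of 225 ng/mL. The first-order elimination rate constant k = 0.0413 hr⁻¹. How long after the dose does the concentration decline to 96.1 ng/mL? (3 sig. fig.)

C(t) = C₀ e^(−kt)  ⇒  t = ln(C₀/C) / k
t = ln(225/96.1) / 0.04130 = 0.8507 / 0.04130 ≈ 20.6 hours

20.6 hours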